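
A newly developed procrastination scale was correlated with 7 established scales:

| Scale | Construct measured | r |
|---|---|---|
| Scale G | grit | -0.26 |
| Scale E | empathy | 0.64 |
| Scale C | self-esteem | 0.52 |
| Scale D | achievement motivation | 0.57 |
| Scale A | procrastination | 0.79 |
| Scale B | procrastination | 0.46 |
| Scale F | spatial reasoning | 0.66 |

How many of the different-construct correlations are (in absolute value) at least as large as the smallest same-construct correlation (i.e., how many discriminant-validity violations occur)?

Convergent (same construct = procrastination): Scale A, Scale B.
Smallest convergent = 0.46. Discriminant |r|: 0.26, 0.64, 0.52, 0.57, 0.66; count ≥ 0.46 → 4.

4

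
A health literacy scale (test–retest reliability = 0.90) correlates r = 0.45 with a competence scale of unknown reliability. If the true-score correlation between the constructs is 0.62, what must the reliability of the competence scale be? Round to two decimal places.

0.59

r_true = r_obs / √(r_xx · r_yy) ⇒ 0.62 = 0.45 / √(0.90 · r_yy).
√(0.90 · r_yy) = 0.45 / 0.62 = 0.7258; 0.90 · r_yy = 0.5268; r_yy = 0.5268 / 0.90 ≈ 0.59.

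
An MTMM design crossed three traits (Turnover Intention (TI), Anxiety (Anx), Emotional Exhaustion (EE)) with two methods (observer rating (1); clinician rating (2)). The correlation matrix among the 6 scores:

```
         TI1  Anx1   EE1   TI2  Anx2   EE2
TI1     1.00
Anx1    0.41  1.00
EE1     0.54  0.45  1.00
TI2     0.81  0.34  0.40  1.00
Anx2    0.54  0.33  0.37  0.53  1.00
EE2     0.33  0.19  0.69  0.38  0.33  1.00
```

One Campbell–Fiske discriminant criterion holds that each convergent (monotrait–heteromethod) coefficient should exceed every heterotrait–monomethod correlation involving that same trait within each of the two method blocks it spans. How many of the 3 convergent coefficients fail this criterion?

Each convergent coefficient versus the relevant comparison correlations:
TI (methods 1·2): 0.81 vs {0.41, 0.53, 0.54, 0.38} → pass.
Anx (methods 1·2): 0.33 vs {0.41, 0.53, 0.45, 0.33} → fail.
EE (methods 1·2): 0.69 vs {0.54, 0.38, 0.45, 0.33} → pass.
1 of 3 fail.

1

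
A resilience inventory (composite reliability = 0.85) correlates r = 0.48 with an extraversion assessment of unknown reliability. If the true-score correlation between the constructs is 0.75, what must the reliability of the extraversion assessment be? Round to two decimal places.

r_true = r_obs / √(r_xx · r_yy) ⇒ 0.75 = 0.48 / √(0.85 · r_yy).
√(0.85 · r_yy) = 0.48 / 0.75 = 0.6400; 0.85 · r_yy = 0.4096; r_yy = 0.4096 / 0.85 ≈ 0.48.

0.48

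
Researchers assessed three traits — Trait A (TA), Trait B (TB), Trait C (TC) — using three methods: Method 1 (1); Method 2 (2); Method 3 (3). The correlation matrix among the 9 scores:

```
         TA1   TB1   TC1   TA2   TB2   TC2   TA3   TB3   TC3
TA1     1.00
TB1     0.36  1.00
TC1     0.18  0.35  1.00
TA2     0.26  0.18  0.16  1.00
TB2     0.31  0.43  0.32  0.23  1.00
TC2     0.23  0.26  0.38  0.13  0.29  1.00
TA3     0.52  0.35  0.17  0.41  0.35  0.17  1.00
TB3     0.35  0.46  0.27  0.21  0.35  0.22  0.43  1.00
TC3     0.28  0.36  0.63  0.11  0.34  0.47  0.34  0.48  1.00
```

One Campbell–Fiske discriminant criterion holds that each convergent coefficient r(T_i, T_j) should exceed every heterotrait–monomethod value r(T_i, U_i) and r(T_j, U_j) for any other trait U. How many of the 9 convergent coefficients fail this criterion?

Each convergent coefficient versus the relevant comparison correlations:
TA (methods 1·2): 0.26 vs {0.36, 0.23, 0.18, 0.13} → fail.
TA (methods 1·3): 0.52 vs {0.36, 0.43, 0.18, 0.34} → pass.
TA (methods 2·3): 0.41 vs {0.23, 0.43, 0.13, 0.34} → fail.
TB (methods 1·2): 0.43 vs {0.36, 0.23, 0.35, 0.29} → pass.
TB (methods 1·3): 0.46 vs {0.36, 0.43, 0.35, 0.48} → fail.
TB (methods 2·3): 0.35 vs {0.23, 0.43, 0.29, 0.48} → fail.
TC (methods 1·2): 0.38 vs {0.18, 0.13, 0.35, 0.29} → pass.
TC (methods 1·3): 0.63 vs {0.18, 0.34, 0.35, 0.48} → pass.
TC (methods 2·3): 0.47 vs {0.13, 0.34, 0.29, 0.48} → fail.
5 of 9 fail.

5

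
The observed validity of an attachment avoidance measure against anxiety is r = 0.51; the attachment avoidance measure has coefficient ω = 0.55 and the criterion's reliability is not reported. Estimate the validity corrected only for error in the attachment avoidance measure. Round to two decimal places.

Single correction: r_c = r_obs / √r_xx = 0.51 / √0.55 = 0.51 / 0.7416 ≈ 0.69.

0.69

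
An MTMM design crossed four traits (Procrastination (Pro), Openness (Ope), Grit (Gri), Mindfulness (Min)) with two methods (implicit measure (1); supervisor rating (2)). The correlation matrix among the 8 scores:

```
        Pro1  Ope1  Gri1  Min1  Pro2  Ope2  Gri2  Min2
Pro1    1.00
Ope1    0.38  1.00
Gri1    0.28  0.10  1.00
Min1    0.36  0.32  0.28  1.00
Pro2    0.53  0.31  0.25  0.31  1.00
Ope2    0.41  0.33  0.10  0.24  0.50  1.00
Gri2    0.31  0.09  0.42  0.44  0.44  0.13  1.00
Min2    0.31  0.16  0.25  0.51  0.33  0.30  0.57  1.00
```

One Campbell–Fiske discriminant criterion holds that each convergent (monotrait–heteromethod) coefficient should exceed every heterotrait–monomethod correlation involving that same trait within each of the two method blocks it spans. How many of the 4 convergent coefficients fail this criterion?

Checking each validity diagonal entry against its comparison values:
Pro (methods 1·2): 0.53 vs {0.38, 0.50, 0.28, 0.44, 0.36, 0.33} → pass.
Ope (methods 1·2): 0.33 vs {0.38, 0.50, 0.10, 0.13, 0.32, 0.30} → fail.
Gri (methods 1·2): 0.42 vs {0.28, 0.44, 0.10, 0.13, 0.28, 0.57} → fail.
Min (methods 1·2): 0.51 vs {0.36, 0.33, 0.32, 0.30, 0.28, 0.57} → fail.
3 of 4 fail.

3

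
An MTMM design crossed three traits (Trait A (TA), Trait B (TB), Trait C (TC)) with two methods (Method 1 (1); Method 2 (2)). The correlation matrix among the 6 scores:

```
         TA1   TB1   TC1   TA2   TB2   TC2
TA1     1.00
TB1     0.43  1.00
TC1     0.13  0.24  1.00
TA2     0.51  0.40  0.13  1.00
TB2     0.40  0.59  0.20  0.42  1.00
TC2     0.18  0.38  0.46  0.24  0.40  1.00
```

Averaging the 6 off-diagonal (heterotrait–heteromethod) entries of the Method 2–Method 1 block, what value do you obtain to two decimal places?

HTHM values (method 2 × method 1): 0.40, 0.13, 0.40, 0.20, 0.18, 0.38; mean = 1.69/6 = 0.28.

0.28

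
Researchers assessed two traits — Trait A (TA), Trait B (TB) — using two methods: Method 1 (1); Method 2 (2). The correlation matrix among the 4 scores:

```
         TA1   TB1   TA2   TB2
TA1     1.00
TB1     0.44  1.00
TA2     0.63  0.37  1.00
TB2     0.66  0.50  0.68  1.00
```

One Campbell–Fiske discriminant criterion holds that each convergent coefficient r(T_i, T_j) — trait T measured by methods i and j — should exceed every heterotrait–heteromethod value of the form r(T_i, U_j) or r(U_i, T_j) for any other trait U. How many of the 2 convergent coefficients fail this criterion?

2

Checking each validity diagonal entry against its comparison values:
TA (methods 1·2): 0.63 vs {0.66, 0.37} → fail.
TB (methods 1·2): 0.50 vs {0.37, 0.66} → fail.
2 of 2 fail.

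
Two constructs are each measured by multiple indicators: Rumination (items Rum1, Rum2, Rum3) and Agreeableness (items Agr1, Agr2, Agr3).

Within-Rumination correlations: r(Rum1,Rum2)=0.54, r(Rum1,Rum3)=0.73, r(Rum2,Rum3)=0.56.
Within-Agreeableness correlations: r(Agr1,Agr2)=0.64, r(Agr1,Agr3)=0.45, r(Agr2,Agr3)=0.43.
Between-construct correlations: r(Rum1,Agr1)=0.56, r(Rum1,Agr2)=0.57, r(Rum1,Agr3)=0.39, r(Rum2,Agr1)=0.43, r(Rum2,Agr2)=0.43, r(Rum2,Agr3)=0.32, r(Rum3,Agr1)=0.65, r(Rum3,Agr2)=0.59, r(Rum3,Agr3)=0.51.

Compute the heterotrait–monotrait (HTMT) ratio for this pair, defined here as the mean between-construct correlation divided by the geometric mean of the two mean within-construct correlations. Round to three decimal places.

Between-construct mean = 4.45/9 = 0.4944.
Mean within-Rum = 1.83/3 = 0.6100; mean within-Agr = 1.52/3 = 0.5067.
Geometric mean = √(0.6100 × 0.5067) = 0.5560.
HTMT = 0.4944 / 0.5560 = 0.889.

0.889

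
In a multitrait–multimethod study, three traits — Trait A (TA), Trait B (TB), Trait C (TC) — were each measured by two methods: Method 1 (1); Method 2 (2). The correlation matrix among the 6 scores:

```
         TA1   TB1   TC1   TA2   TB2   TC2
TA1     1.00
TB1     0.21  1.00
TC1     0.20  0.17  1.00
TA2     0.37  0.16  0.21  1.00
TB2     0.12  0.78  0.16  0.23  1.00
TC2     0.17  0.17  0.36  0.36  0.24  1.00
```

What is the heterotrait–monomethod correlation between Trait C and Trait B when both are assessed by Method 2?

Different traits, same method: r(TC2, TB2) = 0.24.

0.24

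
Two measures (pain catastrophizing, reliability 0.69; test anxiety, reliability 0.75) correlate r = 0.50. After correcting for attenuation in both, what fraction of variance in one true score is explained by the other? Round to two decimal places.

Disattenuated r = 0.50 / √(0.69 × 0.75) = 0.50 / 0.7194 = 0.6950.
Shared true-score variance = 0.6950² = 0.4830 ≈ 0.48.

0.48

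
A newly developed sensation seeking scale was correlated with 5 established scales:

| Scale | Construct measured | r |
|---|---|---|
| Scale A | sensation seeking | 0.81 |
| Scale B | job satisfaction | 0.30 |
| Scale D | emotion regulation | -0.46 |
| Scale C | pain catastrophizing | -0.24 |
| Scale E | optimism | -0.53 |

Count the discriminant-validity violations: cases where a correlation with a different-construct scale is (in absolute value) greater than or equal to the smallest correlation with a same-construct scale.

0

Convergent (same construct = sensation seeking): Scale A.
Smallest convergent = 0.81. Discriminant |r|: 0.30, 0.46, 0.24, 0.53; count ≥ 0.81 → 0.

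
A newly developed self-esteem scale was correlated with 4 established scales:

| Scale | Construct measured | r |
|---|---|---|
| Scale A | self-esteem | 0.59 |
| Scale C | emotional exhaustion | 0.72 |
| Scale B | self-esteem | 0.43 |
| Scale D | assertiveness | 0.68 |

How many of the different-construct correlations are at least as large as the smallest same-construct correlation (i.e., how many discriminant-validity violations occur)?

Convergent (same construct = self-esteem): Scale A, Scale B.
Smallest convergent = 0.43. Discriminant values: 0.72, 0.68; count ≥ 0.43 → 2.

2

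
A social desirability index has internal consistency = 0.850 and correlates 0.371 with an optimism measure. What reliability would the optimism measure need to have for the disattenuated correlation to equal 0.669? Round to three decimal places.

0.362

r_true = r_obs / √(r_xx · r_yy) ⇒ 0.669 = 0.371 / √(0.850 · r_yy).
√(0.850 · r_yy) = 0.371 / 0.669 = 0.5546; 0.850 · r_yy = 0.3076; r_yy = 0.3076 / 0.850 ≈ 0.362.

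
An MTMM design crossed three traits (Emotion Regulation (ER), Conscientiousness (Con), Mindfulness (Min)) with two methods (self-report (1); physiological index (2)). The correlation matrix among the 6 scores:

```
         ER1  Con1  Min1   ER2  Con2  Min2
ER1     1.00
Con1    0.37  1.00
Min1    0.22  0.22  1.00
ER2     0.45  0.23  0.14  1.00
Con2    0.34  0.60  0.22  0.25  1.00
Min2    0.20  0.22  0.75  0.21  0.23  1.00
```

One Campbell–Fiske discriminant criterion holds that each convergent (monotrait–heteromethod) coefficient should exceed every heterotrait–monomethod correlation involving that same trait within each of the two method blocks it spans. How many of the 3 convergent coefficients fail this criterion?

0

Checking each validity diagonal entry against its comparison values:
ER (methods 1·2): 0.45 vs {0.37, 0.25, 0.22, 0.21} → pass.
Con (methods 1·2): 0.60 vs {0.37, 0.25, 0.22, 0.23} → pass.
Min (methods 1·2): 0.75 vs {0.22, 0.21, 0.22, 0.23} → pass.
0 of 3 fail.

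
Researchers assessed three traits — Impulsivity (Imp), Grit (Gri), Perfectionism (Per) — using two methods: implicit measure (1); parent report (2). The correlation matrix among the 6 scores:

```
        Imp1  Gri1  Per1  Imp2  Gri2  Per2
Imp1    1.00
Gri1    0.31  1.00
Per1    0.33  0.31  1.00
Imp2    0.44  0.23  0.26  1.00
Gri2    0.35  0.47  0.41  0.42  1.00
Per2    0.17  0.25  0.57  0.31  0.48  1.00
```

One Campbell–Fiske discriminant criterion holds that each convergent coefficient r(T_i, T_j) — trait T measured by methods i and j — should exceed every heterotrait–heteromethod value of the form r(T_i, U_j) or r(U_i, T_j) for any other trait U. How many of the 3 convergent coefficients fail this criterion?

0

Each convergent coefficient versus the relevant comparison correlations:
Imp (methods 1·2): 0.44 vs {0.35, 0.23, 0.17, 0.26} → pass.
Gri (methods 1·2): 0.47 vs {0.23, 0.35, 0.25, 0.41} → pass.
Per (methods 1·2): 0.57 vs {0.26, 0.17, 0.41, 0.25} → pass.
0 of 3 fail.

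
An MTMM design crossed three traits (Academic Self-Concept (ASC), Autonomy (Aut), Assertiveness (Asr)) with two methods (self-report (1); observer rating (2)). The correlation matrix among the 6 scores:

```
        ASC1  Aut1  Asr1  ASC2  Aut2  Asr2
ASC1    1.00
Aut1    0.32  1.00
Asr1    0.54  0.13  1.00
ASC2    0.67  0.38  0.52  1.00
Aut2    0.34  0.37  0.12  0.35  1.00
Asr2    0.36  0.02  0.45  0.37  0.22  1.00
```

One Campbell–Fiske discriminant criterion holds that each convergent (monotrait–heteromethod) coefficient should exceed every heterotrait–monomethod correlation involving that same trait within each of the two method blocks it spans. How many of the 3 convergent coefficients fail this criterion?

Checking each validity diagonal entry against its comparison values:
ASC (methods 1·2): 0.67 vs {0.32, 0.35, 0.54, 0.37} → pass.
Aut (methods 1·2): 0.37 vs {0.32, 0.35, 0.13, 0.22} → pass.
Asr (methods 1·2): 0.45 vs {0.54, 0.37, 0.13, 0.22} → fail.
1 of 3 fail.

1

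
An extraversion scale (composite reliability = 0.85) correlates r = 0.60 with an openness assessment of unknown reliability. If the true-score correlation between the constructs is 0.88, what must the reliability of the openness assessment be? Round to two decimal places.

r_true = r_obs / √(r_xx · r_yy) ⇒ 0.88 = 0.60 / √(0.85 · r_yy).
√(0.85 · r_yy) = 0.60 / 0.88 = 0.6818; 0.85 · r_yy = 0.4649; r_yy = 0.4649 / 0.85 ≈ 0.55.

0.55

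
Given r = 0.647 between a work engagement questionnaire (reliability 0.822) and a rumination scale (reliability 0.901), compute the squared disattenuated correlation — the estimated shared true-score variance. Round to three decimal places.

0.565

Disattenuated r = 0.647 / √(0.822 × 0.901) = 0.647 / 0.8606 = 0.7518.
Shared true-score variance = 0.7518² = 0.5652 ≈ 0.565.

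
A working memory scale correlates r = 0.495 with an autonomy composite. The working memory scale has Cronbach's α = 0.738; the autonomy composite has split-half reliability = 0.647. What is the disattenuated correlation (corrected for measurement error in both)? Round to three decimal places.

0.716

r_true = r_obs / √(r_xx · r_yy) = 0.495 / √(0.738 × 0.647) = 0.495 / √0.477486 = 0.495 / 0.6910 ≈ 0.716.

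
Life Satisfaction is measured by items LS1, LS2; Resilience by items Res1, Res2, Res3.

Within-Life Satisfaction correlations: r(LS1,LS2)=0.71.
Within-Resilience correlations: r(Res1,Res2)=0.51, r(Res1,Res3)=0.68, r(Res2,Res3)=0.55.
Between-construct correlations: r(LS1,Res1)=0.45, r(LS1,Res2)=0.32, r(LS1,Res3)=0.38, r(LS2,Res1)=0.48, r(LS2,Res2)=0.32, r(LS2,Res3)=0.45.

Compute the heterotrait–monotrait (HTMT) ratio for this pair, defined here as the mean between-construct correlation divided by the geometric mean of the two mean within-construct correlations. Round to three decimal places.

Mean between = 2.40/6 = 0.4000.
Mean within-LS = 0.71/1 = 0.7100; mean within-Res = 1.74/3 = 0.5800.
Geometric mean = √(0.7100 × 0.5800) = 0.6417.
HTMT = 0.4000 / 0.6417 = 0.623.

0.623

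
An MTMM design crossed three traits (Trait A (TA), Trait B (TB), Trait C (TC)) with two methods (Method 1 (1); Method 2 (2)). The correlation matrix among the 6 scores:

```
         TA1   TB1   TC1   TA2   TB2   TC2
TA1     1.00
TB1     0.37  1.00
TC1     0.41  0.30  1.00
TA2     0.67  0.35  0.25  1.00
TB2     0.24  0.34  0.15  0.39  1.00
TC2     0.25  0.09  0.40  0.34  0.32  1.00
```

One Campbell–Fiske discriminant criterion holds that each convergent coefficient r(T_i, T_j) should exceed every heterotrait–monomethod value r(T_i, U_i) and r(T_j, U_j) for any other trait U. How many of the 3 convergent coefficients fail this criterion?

2

Convergent coefficients and their comparison sets:
TA (methods 1·2): 0.67 vs {0.37, 0.39, 0.41, 0.34} → pass.
TB (methods 1·2): 0.34 vs {0.37, 0.39, 0.30, 0.32} → fail.
TC (methods 1·2): 0.40 vs {0.41, 0.34, 0.30, 0.32} → fail.
2 of 3 fail.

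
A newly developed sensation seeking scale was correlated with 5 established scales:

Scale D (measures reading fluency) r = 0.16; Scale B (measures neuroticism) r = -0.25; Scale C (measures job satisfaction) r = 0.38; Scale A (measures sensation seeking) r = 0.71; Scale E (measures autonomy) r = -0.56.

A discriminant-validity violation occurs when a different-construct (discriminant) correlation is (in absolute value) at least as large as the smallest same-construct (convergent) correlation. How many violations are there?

0

Convergent (same construct = sensation seeking): Scale A.
Smallest convergent = 0.71. Discriminant |r|: 0.16, 0.25, 0.38, 0.56; count ≥ 0.71 → 0.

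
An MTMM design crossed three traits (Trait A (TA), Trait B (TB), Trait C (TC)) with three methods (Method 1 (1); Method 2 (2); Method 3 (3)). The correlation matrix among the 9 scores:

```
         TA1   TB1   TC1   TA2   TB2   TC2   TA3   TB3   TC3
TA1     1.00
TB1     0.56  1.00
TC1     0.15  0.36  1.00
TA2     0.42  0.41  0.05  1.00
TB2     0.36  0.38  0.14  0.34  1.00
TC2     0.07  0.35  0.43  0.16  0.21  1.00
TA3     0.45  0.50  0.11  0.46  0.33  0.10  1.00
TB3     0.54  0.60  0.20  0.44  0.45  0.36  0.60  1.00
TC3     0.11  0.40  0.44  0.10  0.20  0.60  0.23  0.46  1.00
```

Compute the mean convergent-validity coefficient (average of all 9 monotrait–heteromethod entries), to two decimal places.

Convergent values: 0.42, 0.45, 0.46, 0.38, 0.60, 0.45, 0.43, 0.44, 0.60; mean = 4.23/9 = 0.47.

0.47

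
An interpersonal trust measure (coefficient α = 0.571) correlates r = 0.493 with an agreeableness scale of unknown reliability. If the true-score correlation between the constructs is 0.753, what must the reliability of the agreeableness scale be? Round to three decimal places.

0.751

r_true = r_obs / √(r_xx · r_yy) ⇒ 0.753 = 0.493 / √(0.571 · r_yy).
√(0.571 · r_yy) = 0.493 / 0.753 = 0.6547; 0.571 · r_yy = 0.4286; r_yy = 0.4286 / 0.571 ≈ 0.751.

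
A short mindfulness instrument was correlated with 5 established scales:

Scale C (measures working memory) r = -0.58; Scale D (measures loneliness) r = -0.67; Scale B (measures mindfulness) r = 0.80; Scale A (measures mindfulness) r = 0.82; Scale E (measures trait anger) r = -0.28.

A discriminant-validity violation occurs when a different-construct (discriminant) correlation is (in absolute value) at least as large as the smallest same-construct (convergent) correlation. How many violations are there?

0

Convergent (same construct = mindfulness): Scale B, Scale A.
Smallest convergent = 0.80. Discriminant |r|: 0.58, 0.67, 0.28; count ≥ 0.80 → 0.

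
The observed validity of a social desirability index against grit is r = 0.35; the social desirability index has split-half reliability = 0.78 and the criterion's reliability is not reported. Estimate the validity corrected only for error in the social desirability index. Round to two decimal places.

Single correction: r_c = r_obs / √r_xx = 0.35 / √0.78 = 0.35 / 0.8832 ≈ 0.40.

0.40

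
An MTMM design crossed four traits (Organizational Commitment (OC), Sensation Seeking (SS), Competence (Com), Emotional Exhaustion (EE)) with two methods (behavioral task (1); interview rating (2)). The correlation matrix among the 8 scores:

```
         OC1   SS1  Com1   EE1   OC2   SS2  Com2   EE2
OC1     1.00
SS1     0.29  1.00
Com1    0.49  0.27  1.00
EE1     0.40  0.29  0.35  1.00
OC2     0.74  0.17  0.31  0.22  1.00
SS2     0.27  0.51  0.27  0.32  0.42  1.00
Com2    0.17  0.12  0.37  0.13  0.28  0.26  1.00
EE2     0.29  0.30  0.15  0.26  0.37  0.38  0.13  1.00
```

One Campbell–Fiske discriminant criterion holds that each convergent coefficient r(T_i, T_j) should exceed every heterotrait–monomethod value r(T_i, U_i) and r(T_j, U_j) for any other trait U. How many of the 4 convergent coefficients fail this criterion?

Checking each validity diagonal entry against its comparison values:
OC (methods 1·2): 0.74 vs {0.29, 0.42, 0.49, 0.28, 0.40, 0.37} → pass.
SS (methods 1·2): 0.51 vs {0.29, 0.42, 0.27, 0.26, 0.29, 0.38} → pass.
Com (methods 1·2): 0.37 vs {0.49, 0.28, 0.27, 0.26, 0.35, 0.13} → fail.
EE (methods 1·2): 0.26 vs {0.40, 0.37, 0.29, 0.38, 0.35, 0.13} → fail.
2 of 4 fail.

2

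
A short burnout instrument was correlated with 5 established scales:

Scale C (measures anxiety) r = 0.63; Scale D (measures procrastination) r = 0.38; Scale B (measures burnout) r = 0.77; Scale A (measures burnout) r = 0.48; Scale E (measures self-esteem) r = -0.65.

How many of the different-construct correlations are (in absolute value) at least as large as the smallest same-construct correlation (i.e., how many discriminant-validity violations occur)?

2

Convergent (same construct = burnout): Scale B, Scale A.
Smallest convergent = 0.48. Discriminant |r|: 0.63, 0.38, 0.65; count ≥ 0.48 → 2.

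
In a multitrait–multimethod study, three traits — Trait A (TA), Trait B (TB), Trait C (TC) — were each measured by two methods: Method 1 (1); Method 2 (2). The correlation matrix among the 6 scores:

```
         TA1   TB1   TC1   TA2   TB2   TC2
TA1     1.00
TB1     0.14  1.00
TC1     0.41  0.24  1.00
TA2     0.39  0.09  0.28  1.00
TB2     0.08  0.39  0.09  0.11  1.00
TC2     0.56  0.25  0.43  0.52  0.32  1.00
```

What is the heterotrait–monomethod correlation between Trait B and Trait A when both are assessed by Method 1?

Different traits, same method: r(TB1, TA1) = 0.14.

0.14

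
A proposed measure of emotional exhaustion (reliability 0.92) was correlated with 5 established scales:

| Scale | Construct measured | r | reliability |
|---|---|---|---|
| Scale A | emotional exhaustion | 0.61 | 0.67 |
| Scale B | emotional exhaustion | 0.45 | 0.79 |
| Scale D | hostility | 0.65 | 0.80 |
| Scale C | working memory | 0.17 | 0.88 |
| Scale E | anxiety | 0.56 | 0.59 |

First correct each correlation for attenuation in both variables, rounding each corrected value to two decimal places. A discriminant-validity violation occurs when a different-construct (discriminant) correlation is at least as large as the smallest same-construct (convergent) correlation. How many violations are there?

Disattenuated r (r / √(r_scale · r_new)):
  Scale A (conv): 0.61 / √(0.67·0.92) = 0.78
  Scale B (conv): 0.45 / √(0.79·0.92) = 0.53
  Scale D (disc): 0.65 / √(0.80·0.92) = 0.76
  Scale C (disc): 0.17 / √(0.88·0.92) = 0.19
  Scale E (disc): 0.56 / √(0.59·0.92) = 0.76
Smallest convergent = 0.53. Discriminant values: 0.76, 0.19, 0.76; count ≥ 0.53 → 2.

2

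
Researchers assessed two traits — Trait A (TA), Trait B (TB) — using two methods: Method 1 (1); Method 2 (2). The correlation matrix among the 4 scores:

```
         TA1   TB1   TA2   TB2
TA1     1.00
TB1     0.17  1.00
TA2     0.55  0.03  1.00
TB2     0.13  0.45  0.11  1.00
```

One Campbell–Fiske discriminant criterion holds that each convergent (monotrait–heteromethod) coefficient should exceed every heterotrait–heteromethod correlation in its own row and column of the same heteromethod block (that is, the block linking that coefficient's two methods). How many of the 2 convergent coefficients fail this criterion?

0

Convergent coefficients and their comparison sets:
TA (methods 1·2): 0.55 vs {0.13, 0.03} → pass.
TB (methods 1·2): 0.45 vs {0.03, 0.13} → pass.
0 of 2 fail.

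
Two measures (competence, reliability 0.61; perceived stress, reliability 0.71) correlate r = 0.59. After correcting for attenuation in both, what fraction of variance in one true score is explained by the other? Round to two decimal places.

0.80

Disattenuated r = 0.59 / √(0.61 × 0.71) = 0.59 / 0.6581 = 0.8965.
Shared true-score variance = 0.8965² = 0.8037 ≈ 0.80.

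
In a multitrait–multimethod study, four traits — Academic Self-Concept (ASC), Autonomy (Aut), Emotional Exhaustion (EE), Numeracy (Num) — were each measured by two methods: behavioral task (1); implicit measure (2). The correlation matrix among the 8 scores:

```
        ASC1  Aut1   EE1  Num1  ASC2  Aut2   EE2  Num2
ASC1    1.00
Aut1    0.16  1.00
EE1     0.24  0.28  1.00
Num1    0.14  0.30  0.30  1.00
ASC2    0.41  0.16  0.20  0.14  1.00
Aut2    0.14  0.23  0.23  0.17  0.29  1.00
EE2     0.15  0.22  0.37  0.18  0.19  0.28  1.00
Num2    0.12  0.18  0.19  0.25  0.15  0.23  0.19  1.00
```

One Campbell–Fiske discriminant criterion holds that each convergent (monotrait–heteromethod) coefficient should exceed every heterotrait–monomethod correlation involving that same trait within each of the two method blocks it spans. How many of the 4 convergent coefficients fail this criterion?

2

Each convergent coefficient versus the relevant comparison correlations:
ASC (methods 1·2): 0.41 vs {0.16, 0.29, 0.24, 0.19, 0.14, 0.15} → pass.
Aut (methods 1·2): 0.23 vs {0.16, 0.29, 0.28, 0.28, 0.30, 0.23} → fail.
EE (methods 1·2): 0.37 vs {0.24, 0.19, 0.28, 0.28, 0.30, 0.19} → pass.
Num (methods 1·2): 0.25 vs {0.14, 0.15, 0.30, 0.23, 0.30, 0.19} → fail.
2 of 4 fail.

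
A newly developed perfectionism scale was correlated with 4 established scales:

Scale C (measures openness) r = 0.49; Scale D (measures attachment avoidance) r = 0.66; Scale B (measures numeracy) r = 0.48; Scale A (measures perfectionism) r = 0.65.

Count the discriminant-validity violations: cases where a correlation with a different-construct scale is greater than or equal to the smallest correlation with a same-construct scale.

1

Convergent (same construct = perfectionism): Scale A.
Smallest convergent = 0.65. Discriminant values: 0.49, 0.66, 0.48; count ≥ 0.65 → 1.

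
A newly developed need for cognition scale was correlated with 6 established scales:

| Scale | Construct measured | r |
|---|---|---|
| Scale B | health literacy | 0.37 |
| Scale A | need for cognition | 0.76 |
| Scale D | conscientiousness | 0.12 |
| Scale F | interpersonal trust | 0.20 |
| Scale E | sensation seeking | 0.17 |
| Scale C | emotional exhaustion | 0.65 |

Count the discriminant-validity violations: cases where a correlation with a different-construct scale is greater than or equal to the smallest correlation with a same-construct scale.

0

Convergent (same construct = need for cognition): Scale A.
Smallest convergent = 0.76. Discriminant values: 0.37, 0.12, 0.20, 0.17, 0.65; count ≥ 0.76 → 0.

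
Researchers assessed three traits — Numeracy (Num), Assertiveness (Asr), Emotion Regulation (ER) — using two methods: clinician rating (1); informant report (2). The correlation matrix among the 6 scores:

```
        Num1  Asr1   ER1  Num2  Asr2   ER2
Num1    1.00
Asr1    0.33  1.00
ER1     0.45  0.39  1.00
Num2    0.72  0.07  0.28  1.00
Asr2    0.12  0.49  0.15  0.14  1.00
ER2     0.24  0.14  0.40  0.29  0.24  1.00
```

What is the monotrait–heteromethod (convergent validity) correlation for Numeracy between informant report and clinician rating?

Same trait (Num), different methods: r(Num2, Num1) = 0.72.

0.72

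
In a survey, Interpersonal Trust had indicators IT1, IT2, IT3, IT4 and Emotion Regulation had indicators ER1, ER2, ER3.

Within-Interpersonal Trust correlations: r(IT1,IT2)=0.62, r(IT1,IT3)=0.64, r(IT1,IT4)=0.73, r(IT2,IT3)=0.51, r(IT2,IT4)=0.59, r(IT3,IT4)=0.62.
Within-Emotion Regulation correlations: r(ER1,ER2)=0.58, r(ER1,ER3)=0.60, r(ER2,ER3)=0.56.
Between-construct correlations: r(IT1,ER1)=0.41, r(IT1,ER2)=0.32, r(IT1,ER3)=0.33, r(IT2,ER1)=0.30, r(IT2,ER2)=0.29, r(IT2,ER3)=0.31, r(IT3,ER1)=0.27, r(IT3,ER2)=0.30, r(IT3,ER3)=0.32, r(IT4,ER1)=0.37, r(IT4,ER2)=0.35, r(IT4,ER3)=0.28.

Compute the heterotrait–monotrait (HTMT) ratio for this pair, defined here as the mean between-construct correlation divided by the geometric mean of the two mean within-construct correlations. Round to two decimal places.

0.54

Mean heterotrait r = 3.85/12 = 0.3208.
Mean within-IT = 3.71/6 = 0.6183; mean within-ER = 1.74/3 = 0.5800.
Geometric mean = √(0.6183 × 0.5800) = 0.5988.
HTMT = 0.3208 / 0.5988 = 0.54.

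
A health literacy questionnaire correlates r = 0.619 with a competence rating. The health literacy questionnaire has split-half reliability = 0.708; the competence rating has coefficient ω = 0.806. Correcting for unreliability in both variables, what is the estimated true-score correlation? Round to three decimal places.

r_true = r_obs / √(r_xx · r_yy) = 0.619 / √(0.708 × 0.806) = 0.619 / √0.570648 = 0.619 / 0.7554 ≈ 0.819.

0.819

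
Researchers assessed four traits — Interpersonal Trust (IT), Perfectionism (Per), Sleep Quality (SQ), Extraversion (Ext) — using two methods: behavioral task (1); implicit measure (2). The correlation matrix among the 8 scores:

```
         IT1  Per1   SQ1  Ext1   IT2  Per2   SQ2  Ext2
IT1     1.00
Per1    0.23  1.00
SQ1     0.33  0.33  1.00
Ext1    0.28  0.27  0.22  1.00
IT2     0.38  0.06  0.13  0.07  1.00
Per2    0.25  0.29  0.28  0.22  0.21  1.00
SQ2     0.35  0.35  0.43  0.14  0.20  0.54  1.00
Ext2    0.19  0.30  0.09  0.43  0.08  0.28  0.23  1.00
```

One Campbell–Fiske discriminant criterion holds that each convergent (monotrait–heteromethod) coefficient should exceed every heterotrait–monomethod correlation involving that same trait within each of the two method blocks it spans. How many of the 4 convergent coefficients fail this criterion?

2

Checking each validity diagonal entry against its comparison values:
IT (methods 1·2): 0.38 vs {0.23, 0.21, 0.33, 0.20, 0.28, 0.08} → pass.
Per (methods 1·2): 0.29 vs {0.23, 0.21, 0.33, 0.54, 0.27, 0.28} → fail.
SQ (methods 1·2): 0.43 vs {0.33, 0.20, 0.33, 0.54, 0.22, 0.23} → fail.
Ext (methods 1·2): 0.43 vs {0.28, 0.08, 0.27, 0.28, 0.22, 0.23} → pass.
2 of 4 fail.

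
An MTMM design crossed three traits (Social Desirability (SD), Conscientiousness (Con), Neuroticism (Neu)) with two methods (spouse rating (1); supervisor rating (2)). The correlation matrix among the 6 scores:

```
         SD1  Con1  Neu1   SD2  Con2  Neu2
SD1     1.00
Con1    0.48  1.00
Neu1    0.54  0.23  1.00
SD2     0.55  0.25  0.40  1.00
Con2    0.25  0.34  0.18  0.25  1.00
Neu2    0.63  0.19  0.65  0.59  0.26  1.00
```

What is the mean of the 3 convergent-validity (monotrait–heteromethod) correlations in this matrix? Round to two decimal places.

0.51

Convergent values: 0.55, 0.34, 0.65; mean = 1.54/3 = 0.51.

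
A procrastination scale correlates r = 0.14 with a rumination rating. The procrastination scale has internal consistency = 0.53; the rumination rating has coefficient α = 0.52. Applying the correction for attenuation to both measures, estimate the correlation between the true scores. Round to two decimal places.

r_true = r_obs / √(r_xx · r_yy) = 0.14 / √(0.53 × 0.52) = 0.14 / √0.2756 = 0.14 / 0.5250 ≈ 0.27.

0.27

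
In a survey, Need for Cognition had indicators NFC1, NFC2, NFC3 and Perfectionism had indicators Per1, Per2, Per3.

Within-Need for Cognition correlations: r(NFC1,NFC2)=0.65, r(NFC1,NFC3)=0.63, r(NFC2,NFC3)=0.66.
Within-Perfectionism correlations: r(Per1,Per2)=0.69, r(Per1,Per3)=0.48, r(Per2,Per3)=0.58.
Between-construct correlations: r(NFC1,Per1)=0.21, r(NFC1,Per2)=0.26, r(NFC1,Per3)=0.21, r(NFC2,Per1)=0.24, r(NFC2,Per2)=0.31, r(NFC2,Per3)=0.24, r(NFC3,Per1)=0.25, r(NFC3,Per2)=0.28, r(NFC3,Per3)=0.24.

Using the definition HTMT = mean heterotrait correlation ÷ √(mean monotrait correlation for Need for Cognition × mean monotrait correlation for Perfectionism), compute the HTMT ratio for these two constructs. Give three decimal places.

Between-construct mean = 2.24/9 = 0.2489.
Mean within-NFC = 1.94/3 = 0.6467; mean within-Per = 1.75/3 = 0.5833.
Geometric mean = √(0.6467 × 0.5833) = 0.6142.
HTMT = 0.2489 / 0.6142 = 0.405.

0.405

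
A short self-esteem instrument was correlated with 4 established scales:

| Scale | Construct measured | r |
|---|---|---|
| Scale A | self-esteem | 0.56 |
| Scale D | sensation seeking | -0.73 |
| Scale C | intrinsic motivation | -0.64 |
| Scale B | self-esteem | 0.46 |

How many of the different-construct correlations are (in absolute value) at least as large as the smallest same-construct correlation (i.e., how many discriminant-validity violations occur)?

2

Convergent (same construct = self-esteem): Scale A, Scale B.
Smallest convergent = 0.46. Discriminant |r|: 0.73, 0.64; count ≥ 0.46 → 2.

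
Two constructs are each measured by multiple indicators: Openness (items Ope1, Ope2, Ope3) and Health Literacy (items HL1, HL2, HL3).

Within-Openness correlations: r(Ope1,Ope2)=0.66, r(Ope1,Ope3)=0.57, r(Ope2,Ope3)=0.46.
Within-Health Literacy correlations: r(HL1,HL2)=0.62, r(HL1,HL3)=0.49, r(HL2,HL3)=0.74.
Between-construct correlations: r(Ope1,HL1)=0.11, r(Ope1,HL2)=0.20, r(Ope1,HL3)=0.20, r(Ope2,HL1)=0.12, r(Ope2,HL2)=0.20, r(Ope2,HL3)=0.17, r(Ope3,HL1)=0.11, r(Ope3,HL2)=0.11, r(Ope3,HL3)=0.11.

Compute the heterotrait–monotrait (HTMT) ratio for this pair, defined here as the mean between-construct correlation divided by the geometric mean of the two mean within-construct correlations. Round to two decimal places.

Mean heterotrait r = 1.33/9 = 0.1478.
Mean within-Ope = 1.69/3 = 0.5633; mean within-HL = 1.85/3 = 0.6167.
Geometric mean = √(0.5633 × 0.6167) = 0.5894.
HTMT = 0.1478 / 0.5894 = 0.25.

0.25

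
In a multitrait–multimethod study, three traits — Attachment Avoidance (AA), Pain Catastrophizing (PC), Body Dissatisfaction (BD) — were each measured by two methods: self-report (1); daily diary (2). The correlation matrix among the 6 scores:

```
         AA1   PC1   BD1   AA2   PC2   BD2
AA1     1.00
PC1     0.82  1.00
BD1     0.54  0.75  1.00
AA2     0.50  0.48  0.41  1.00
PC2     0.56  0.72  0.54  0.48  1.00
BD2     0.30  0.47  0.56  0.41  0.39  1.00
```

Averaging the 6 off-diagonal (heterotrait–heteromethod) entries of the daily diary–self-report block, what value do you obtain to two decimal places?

HTHM values (method 2 × method 1): 0.48, 0.41, 0.56, 0.54, 0.30, 0.47; mean = 2.76/6 = 0.46.

0.46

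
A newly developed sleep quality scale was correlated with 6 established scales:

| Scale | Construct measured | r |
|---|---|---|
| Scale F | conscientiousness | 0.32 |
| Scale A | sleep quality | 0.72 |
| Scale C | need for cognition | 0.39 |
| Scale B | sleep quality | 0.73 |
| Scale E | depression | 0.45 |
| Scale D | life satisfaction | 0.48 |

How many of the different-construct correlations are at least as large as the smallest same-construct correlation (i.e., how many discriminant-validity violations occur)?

Convergent (same construct = sleep quality): Scale A, Scale B.
Smallest convergent = 0.72. Discriminant values: 0.32, 0.39, 0.45, 0.48; count ≥ 0.72 → 0.

0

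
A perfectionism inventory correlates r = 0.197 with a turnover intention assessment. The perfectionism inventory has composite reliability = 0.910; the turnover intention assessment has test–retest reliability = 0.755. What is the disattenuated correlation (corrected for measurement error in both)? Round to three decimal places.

r_true = r_obs / √(r_xx · r_yy) = 0.197 / √(0.910 × 0.755) = 0.197 / √0.687050 = 0.197 / 0.8289 ≈ 0.238.

0.238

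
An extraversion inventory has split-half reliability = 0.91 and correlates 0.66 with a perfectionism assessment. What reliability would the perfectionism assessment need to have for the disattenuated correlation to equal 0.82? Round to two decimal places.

0.71

r_true = r_obs / √(r_xx · r_yy) ⇒ 0.82 = 0.66 / √(0.91 · r_yy).
√(0.91 · r_yy) = 0.66 / 0.82 = 0.8049; 0.91 · r_yy = 0.6479; r_yy = 0.6479 / 0.91 ≈ 0.71.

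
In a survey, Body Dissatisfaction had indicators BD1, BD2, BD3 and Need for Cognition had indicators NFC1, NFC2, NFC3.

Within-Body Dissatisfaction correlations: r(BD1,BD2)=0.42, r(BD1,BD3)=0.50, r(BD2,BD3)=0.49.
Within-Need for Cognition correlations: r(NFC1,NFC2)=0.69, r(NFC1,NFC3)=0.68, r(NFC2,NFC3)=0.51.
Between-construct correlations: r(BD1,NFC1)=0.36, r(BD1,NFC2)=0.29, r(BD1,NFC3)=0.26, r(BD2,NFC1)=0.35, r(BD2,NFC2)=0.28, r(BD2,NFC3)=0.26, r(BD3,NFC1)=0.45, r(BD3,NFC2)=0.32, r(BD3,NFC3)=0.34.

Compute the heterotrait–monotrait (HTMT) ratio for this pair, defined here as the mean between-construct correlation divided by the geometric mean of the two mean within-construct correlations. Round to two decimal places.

0.60

Mean between = 2.91/9 = 0.3233.
Mean within-BD = 1.41/3 = 0.4700; mean within-NFC = 1.88/3 = 0.6267.
Geometric mean = √(0.4700 × 0.6267) = 0.5427.
HTMT = 0.3233 / 0.5427 = 0.60.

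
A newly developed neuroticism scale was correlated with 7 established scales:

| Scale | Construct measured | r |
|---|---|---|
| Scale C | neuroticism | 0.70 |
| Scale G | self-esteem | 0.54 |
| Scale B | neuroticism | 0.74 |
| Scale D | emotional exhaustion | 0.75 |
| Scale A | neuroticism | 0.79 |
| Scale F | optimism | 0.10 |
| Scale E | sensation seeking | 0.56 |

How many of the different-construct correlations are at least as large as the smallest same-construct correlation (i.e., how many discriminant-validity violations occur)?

1

Convergent (same construct = neuroticism): Scale C, Scale B, Scale A.
Smallest convergent = 0.70. Discriminant values: 0.54, 0.75, 0.10, 0.56; count ≥ 0.70 → 1.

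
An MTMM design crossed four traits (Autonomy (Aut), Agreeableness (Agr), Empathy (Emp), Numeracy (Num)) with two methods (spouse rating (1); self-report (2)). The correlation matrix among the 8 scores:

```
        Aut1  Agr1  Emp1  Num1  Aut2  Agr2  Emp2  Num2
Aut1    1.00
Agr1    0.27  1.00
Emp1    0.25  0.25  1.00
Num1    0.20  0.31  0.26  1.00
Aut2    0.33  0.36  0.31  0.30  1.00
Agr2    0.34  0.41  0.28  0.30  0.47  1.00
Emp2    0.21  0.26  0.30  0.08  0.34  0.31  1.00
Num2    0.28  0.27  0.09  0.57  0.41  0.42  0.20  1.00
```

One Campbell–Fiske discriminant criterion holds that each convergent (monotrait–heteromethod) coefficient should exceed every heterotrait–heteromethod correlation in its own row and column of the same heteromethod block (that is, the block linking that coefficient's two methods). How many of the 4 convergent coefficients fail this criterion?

Checking each validity diagonal entry against its comparison values:
Aut (methods 1·2): 0.33 vs {0.34, 0.36, 0.21, 0.31, 0.28, 0.30} → fail.
Agr (methods 1·2): 0.41 vs {0.36, 0.34, 0.26, 0.28, 0.27, 0.30} → pass.
Emp (methods 1·2): 0.30 vs {0.31, 0.21, 0.28, 0.26, 0.09, 0.08} → fail.
Num (methods 1·2): 0.57 vs {0.30, 0.28, 0.30, 0.27, 0.08, 0.09} → pass.
2 of 4 fail.

2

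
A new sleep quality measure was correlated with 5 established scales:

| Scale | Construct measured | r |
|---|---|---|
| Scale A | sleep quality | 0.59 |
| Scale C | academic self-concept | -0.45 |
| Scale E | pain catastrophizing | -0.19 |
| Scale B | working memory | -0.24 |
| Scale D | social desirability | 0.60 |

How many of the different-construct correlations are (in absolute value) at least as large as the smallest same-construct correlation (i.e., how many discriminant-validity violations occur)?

Convergent (same construct = sleep quality): Scale A.
Smallest convergent = 0.59. Discriminant |r|: 0.45, 0.19, 0.24, 0.60; count ≥ 0.59 → 1.

1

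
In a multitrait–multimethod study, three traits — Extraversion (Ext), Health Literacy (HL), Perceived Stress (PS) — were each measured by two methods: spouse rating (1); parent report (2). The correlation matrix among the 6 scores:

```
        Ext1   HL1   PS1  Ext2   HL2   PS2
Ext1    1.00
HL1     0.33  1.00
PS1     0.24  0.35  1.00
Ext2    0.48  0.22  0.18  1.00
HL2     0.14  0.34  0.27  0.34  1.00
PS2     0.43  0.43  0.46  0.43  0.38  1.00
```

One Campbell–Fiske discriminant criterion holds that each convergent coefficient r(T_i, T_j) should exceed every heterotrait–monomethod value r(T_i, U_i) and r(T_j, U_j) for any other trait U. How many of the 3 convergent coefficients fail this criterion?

Checking each validity diagonal entry against its comparison values:
Ext (methods 1·2): 0.48 vs {0.33, 0.34, 0.24, 0.43} → pass.
HL (methods 1·2): 0.34 vs {0.33, 0.34, 0.35, 0.38} → fail.
PS (methods 1·2): 0.46 vs {0.24, 0.43, 0.35, 0.38} → pass.
1 of 3 fail.

1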